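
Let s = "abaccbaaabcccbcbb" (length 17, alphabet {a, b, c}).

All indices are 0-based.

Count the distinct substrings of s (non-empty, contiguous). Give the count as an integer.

rank→(start, suffix):
  0 → (6, 'aaabcccbcbb')
  1 → (7, 'aabcccbcbb')
  2 → (0, 'abaccbaaabcccbcbb')
  3 → (8, 'abcccbcbb')
  4 → (2, 'accbaaabcccbcbb')
  5 → (16, 'b')
  6 → (5, 'baaabcccbcbb')
  7 → (1, 'baccbaaabcccbcbb')
  8 → (15, 'bb')
  9 → (13, 'bcbb')
  10 → (9, 'bcccbcbb')
  11 → (4, 'cbaaabcccbcbb')
  12 → (14, 'cbb')
  13 → (12, 'cbcbb')
  14 → (3, 'ccbaaabcccbcbb')
  15 → (11, 'ccbcbb')
  16 → (10, 'cccbcbb')

SA = [6, 7, 0, 8, 2, 16, 5, 1, 15, 13, 9, 4, 14, 12, 3, 11, 10]
[i] adj suffixes → lcp
  [1] 6/7 → 2 ('aa')
  [2] 7/0 → 1 ('a')
  [3] 0/8 → 2 ('ab')
  [4] 8/2 → 1 ('a')
  [5] 2/16 → 0 ('')
  [6] 16/5 → 1 ('b')
  [7] 5/1 → 2 ('ba')
  [8] 1/15 → 1 ('b')
  [9] 15/13 → 1 ('b')
  [10] 13/9 → 2 ('bc')
  [11] 9/4 → 0 ('')
  [12] 4/14 → 2 ('cb')
  [13] 14/12 → 2 ('cb')
  [14] 12/3 → 1 ('c')
  [15] 3/11 → 3 ('ccb')
  [16] 11/10 → 2 ('cc')

n(n+1)/2 = 17·18/2 = 153
Σ LCP = 0 + 2 + 1 + 2 + 1 + 0 + 1 + 2 + 1 + 1 + 2 + 0 + 2 + 2 + 1 + 3 + 2 = 23
distinct = 153 − 23 = 130

130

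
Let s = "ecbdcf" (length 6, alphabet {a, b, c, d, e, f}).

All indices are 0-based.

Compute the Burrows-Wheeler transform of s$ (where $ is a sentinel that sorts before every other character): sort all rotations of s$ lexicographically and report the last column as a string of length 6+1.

fcedb$c

rank  rotation last
    0  $ecbdcf  f
    1  bdcf$ec  c
    2  cbdcf$e  e
    3  cf$ecbd  d
    4  dcf$ecb  b
    5  ecbdcf$  $
    6  f$ecbdc  c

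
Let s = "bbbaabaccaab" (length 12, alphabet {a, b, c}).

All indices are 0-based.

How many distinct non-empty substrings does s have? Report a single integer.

64

sorted suffixes:
  #0 SA[0]=9  'aab'
  #1 SA[1]=3  'aabaccaab'
  #2 SA[2]=10  'ab'
  #3 SA[3]=4  'abaccaab'
  #4 SA[4]=6  'accaab'
  #5 SA[5]=11  'b'
  #6 SA[6]=2  'baabaccaab'
  #7 SA[7]=5  'baccaab'
  #8 SA[8]=1  'bbaabaccaab'
  #9 SA[9]=0  'bbbaabaccaab'
  #10 SA[10]=8  'caab'
  #11 SA[11]=7  'ccaab'

SA = [9, 3, 10, 4, 6, 11, 2, 5, 1, 0, 8, 7]
[i] adj suffixes → lcp
  [1] 9/3 → 3 ('aab')
  [2] 3/10 → 1 ('a')
  [3] 10/4 → 2 ('ab')
  [4] 4/6 → 1 ('a')
  [5] 6/11 → 0 ('')
  [6] 11/2 → 1 ('b')
  [7] 2/5 → 2 ('ba')
  [8] 5/1 → 1 ('b')
  [9] 1/0 → 2 ('bb')
  [10] 0/8 → 0 ('')
  [11] 8/7 → 1 ('c')

n(n+1)/2 = 12·13/2 = 78
Σ LCP = 0 + 3 + 1 + 2 + 1 + 0 + 1 + 2 + 1 + 2 + 0 + 1 = 14
distinct = 78 − 14 = 64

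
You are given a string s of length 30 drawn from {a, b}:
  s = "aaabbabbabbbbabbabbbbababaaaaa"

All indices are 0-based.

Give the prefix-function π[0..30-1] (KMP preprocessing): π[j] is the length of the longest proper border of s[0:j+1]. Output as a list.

π[0] = 0
j=1 s[j]='a': π[1]=1 (border 'a')
j=2 s[j]='a': π[2]=2 (border 'aa')
j=3 s[j]='b': k: 2→1→0; π[3]=0 (border '')
j=4 s[j]='b': π[4]=0 (border '')
j=5 s[j]='a': π[5]=1 (border 'a')
j=6 s[j]='b': k: 1→0; π[6]=0 (border '')
j=7 s[j]='b': π[7]=0 (border '')
j=8 s[j]='a': π[8]=1 (border 'a')
j=9 s[j]='b': k: 1→0; π[9]=0 (border '')
j=10 s[j]='b': π[10]=0 (border '')
j=11 s[j]='b': π[11]=0 (border '')
j=12 s[j]='b': π[12]=0 (border '')
j=13 s[j]='a': π[13]=1 (border 'a')
j=14 s[j]='b': k: 1→0; π[14]=0 (border '')
j=15 s[j]='b': π[15]=0 (border '')
j=16 s[j]='a': π[16]=1 (border 'a')
j=17 s[j]='b': k: 1→0; π[17]=0 (border '')
j=18 s[j]='b': π[18]=0 (border '')
j=19 s[j]='b': π[19]=0 (border '')
j=20 s[j]='b': π[20]=0 (border '')
j=21 s[j]='a': π[21]=1 (border 'a')
j=22 s[j]='b': k: 1→0; π[22]=0 (border '')
j=23 s[j]='a': π[23]=1 (border 'a')
j=24 s[j]='b': k: 1→0; π[24]=0 (border '')
j=25 s[j]='a': π[25]=1 (border 'a')
j=26 s[j]='a': π[26]=2 (border 'aa')
j=27 s[j]='a': π[27]=3 (border 'aaa')
j=28 s[j]='a': k: 3→2; π[28]=3 (border 'aaa')
j=29 s[j]='a': k: 3→2; π[29]=3 (border 'aaa')

[0, 1, 2, 0, 0, 1, 0, 0, 1, 0, 0, 0, 0, 1, 0, 0, 1, 0, 0, 0, 0, 1, 0, 1, 0, 1, 2, 3, 3, 3]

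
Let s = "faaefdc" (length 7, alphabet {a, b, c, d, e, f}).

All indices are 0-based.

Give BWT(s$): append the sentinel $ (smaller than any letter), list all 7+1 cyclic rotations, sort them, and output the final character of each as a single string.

rank  rotation  last
    0  $faaefdc  c
    1  aaefdc$f  f
    2  aefdc$fa  a
    3  c$faaefd  d
    4  dc$faaef  f
    5  efdc$faa  a
    6  faaefdc$  $
    7  fdc$faae  e

cfadfa$e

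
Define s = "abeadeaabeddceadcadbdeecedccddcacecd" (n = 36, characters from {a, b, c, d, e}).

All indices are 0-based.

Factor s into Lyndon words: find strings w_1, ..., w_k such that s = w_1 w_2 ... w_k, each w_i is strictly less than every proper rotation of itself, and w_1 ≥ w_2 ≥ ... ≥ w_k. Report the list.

["abeade", "aabeddceadcadbdeecedccddcacecd"]

emit factor 1: 'abeade' (i=0, period=6)
emit factor 2: 'aabeddceadcadbdeecedccddcacecd' (i=6, period=30)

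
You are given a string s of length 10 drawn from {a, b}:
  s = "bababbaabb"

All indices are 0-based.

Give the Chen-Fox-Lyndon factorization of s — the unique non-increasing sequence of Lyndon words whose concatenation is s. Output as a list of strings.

emit factor 1: 'b' (i=0, period=1)
emit factor 2: 'ababb' (i=1, period=5)
emit factor 3: 'aabb' (i=6, period=4)

["b", "ababb", "aabb"]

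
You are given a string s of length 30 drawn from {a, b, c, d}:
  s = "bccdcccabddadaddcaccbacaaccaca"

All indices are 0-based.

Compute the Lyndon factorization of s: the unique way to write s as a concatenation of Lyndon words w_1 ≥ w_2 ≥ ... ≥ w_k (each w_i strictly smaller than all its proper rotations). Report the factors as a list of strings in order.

["bccdccc", "abddadaddcaccbac", "aaccac", "a"]

emit factor 1: 'bccdccc' (i=0, period=7)
emit factor 2: 'abddadaddcaccbac' (i=7, period=16)
emit factor 3: 'aaccac' (i=23, period=6)
emit factor 4: 'a' (i=29, period=1)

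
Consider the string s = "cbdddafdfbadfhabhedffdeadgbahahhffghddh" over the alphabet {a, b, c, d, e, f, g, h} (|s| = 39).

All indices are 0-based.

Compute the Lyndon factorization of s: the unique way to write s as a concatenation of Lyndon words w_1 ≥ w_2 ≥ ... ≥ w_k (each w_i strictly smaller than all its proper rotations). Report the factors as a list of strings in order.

emit factor 1: 'c' (i=0, period=1)
emit factor 2: 'bddd' (i=1, period=4)
emit factor 3: 'afdfb' (i=5, period=5)
emit factor 4: 'adfh' (i=10, period=4)
emit factor 5: 'abhedffdeadgbahahhffghddh' (i=14, period=25)

["c", "bddd", "afdfb", "adfh", "abhedffdeadgbahahhffghddh"]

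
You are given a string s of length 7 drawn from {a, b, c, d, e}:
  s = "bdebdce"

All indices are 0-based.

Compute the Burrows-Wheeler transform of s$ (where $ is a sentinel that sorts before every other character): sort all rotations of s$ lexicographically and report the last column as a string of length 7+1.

ee$dbbcd

rank  rotation  last
    0  $bdebdce  e
    1  bdce$bde  e
    2  bdebdce$  $
    3  ce$bdebd  d
    4  dce$bdeb  b
    5  debdce$b  b
    6  e$bdebdc  c
    7  ebdce$bd  d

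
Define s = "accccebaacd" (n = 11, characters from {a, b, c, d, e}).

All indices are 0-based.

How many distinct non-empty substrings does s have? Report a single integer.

rank | idx | suffix
   0 |   7 | aacd
   1 |   0 | accccebaacd
   2 |   8 | acd
   3 |   6 | baacd
   4 |   1 | ccccebaacd
   5 |   2 | cccebaacd
   6 |   3 | ccebaacd
   7 |   9 | cd
   8 |   4 | cebaacd
   9 |  10 | d
  10 |   5 | ebaacd

SA = [7, 0, 8, 6, 1, 2, 3, 9, 4, 10, 5]
i: (SA[i-1],SA[i]) lcp shared
  1: (7,0) 1 'a'
  2: (0,8) 2 'ac'
  3: (8,6) 0 ''
  4: (6,1) 0 ''
  5: (1,2) 3 'ccc'
  6: (2,3) 2 'cc'
  7: (3,9) 1 'c'
  8: (9,4) 1 'c'
  9: (4,10) 0 ''
  10: (10,5) 0 ''

n(n+1)/2 = 11·12/2 = 66
Σ LCP = 0 + 1 + 2 + 0 + 0 + 3 + 2 + 1 + 1 + 0 + 0 = 10
distinct = 66 − 10 = 56

56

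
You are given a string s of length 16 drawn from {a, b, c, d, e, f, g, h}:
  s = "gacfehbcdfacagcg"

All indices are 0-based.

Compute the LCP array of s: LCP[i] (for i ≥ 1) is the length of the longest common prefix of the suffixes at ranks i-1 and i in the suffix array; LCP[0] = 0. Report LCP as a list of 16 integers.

[0, 2, 1, 0, 0, 1, 1, 1, 0, 0, 0, 1, 0, 1, 1, 0]

sorted suffixes:
  #0 SA[0]=10  'acagcg'
  #1 SA[1]=1  'acfehbcdfacagcg'
  #2 SA[2]=12  'agcg'
  #3 SA[3]=6  'bcdfacagcg'
  #4 SA[4]=11  'cagcg'
  #5 SA[5]=7  'cdfacagcg'
  #6 SA[6]=2  'cfehbcdfacagcg'
  #7 SA[7]=14  'cg'
  #8 SA[8]=8  'dfacagcg'
  #9 SA[9]=4  'ehbcdfacagcg'
  #10 SA[10]=9  'facagcg'
  #11 SA[11]=3  'fehbcdfacagcg'
  #12 SA[12]=15  'g'
  #13 SA[13]=0  'gacfehbcdfacagcg'
  #14 SA[14]=13  'gcg'
  #15 SA[15]=5  'hbcdfacagcg'

SA = [10, 1, 12, 6, 11, 7, 2, 14, 8, 4, 9, 3, 15, 0, 13, 5]
[i] adj suffixes → lcp
  [1] 10/1 → 2 ('ac')
  [2] 1/12 → 1 ('a')
  [3] 12/6 → 0 ('')
  [4] 6/11 → 0 ('')
  [5] 11/7 → 1 ('c')
  [6] 7/2 → 1 ('c')
  [7] 2/14 → 1 ('c')
  [8] 14/8 → 0 ('')
  [9] 8/4 → 0 ('')
  [10] 4/9 → 0 ('')
  [11] 9/3 → 1 ('f')
  [12] 3/15 → 0 ('')
  [13] 15/0 → 1 ('g')
  [14] 0/13 → 1 ('g')
  [15] 13/5 → 0 ('')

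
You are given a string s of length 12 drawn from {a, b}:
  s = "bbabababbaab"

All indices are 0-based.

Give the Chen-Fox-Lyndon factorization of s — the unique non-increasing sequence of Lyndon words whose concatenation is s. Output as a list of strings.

emit factor 1: 'b' (i=0, period=1)
emit factor 2: 'b' (i=1, period=1)
emit factor 3: 'abababb' (i=2, period=7)
emit factor 4: 'aab' (i=9, period=3)

["b", "b", "abababb", "aab"]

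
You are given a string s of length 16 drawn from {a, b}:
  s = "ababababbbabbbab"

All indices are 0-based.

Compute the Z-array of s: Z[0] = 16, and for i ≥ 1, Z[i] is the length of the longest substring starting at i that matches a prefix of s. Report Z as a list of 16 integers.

[16, 0, 6, 0, 4, 0, 2, 0, 0, 0, 2, 0, 0, 0, 2, 0]

Z[0]=16
i=1: i≥r, start 0; Z[1]=0
i=2: i≥r, start 0; Z[2]=6 grow→box=[2,8)
i=3: min(r-i=5, Z[1]=0)=0; Z[3]=0
i=4: min(r-i=4, Z[2]=6)=4; Z[4]=4
i=5: min(r-i=3, Z[3]=0)=0; Z[5]=0
i=6: min(r-i=2, Z[4]=4)=2; Z[6]=2
i=7: min(r-i=1, Z[5]=0)=0; Z[7]=0
i=8: i≥r, start 0; Z[8]=0
i=9: i≥r, start 0; Z[9]=0
i=10: i≥r, start 0; Z[10]=2 grow→box=[10,12)
i=11: min(r-i=1, Z[1]=0)=0; Z[11]=0
i=12: i≥r, start 0; Z[12]=0
i=13: i≥r, start 0; Z[13]=0
i=14: i≥r, start 0; Z[14]=2 grow→box=[14,16)
i=15: min(r-i=1, Z[1]=0)=0; Z[15]=0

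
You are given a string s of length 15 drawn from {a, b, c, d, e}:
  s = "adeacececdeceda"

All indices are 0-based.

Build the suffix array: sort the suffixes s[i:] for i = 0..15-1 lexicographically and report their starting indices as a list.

rank | idx | suffix
   0 |  14 | a
   1 |   3 | acececdeceda
   2 |   0 | adeacececdeceda
   3 |   8 | cdeceda
   4 |   6 | cecdeceda
   5 |   4 | cececdeceda
   6 |  11 | ceda
   7 |  13 | da
   8 |   1 | deacececdeceda
   9 |   9 | deceda
  10 |   2 | eacececdeceda
  11 |   7 | ecdeceda
  12 |   5 | ececdeceda
  13 |  10 | eceda
  14 |  12 | eda

[14, 3, 0, 8, 6, 4, 11, 13, 1, 9, 2, 7, 5, 10, 12]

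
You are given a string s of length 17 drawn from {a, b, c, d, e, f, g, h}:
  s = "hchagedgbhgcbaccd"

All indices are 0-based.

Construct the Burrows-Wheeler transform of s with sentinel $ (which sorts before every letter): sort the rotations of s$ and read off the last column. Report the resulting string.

rank  rotation            last
    0  $hchagedgbhgcbaccd  d
    1  accd$hchagedgbhgcb  b
    2  agedgbhgcbaccd$hch  h
    3  baccd$hchagedgbhgc  c
    4  bhgcbaccd$hchagedg  g
    5  cbaccd$hchagedgbhg  g
    6  ccd$hchagedgbhgcba  a
    7  cd$hchagedgbhgcbac  c
    8  chagedgbhgcbaccd$h  h
    9  d$hchagedgbhgcbacc  c
   10  dgbhgcbaccd$hchage  e
   11  edgbhgcbaccd$hchag  g
   12  gbhgcbaccd$hchaged  d
   13  gcbaccd$hchagedgbh  h
   14  gedgbhgcbaccd$hcha  a
   15  hagedgbhgcbaccd$hc  c
   16  hchagedgbhgcbaccd$  $
   17  hgcbaccd$hchagedgb  b

dbhcggachcegdhac$b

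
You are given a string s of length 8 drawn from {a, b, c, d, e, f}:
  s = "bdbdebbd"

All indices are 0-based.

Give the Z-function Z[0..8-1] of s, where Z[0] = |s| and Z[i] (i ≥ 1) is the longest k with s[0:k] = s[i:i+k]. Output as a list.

[8, 0, 2, 0, 0, 1, 2, 0]

Z[0]=8
i=1: outside box; Z[1]=0
i=2: outside box; Z[2]=2 extend→box=[2,4)
i=3: min(r-i=1, Z[1]=0)=0; Z[3]=0
i=4: outside box; Z[4]=0
i=5: outside box; Z[5]=1 extend→box=[5,6)
i=6: outside box; Z[6]=2 extend→box=[6,8)
i=7: min(r-i=1, Z[1]=0)=0; Z[7]=0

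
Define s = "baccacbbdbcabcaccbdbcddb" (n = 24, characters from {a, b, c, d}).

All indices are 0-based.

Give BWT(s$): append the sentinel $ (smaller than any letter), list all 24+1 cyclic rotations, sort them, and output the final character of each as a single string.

bccbcd$cdadbcbcbacaabdbbc

rank  rotation                   last
    0  $baccacbbdbcabcaccbdbcddb  b
    1  abcaccbdbcddb$baccacbbdbc  c
    2  acbbdbcabcaccbdbcddb$bacc  c
    3  accacbbdbcabcaccbdbcddb$b  b
    4  accbdbcddb$baccacbbdbcabc  c
    5  b$baccacbbdbcabcaccbdbcdd  d
    6  baccacbbdbcabcaccbdbcddb$  $
    7  bbdbcabcaccbdbcddb$baccac  c
    8  bcabcaccbdbcddb$baccacbbd  d
    9  bcaccbdbcddb$baccacbbdbca  a
   10  bcddb$baccacbbdbcabcaccbd  d
   11  bdbcabcaccbdbcddb$baccacb  b
   12  bdbcddb$baccacbbdbcabcacc  c
   13  cabcaccbdbcddb$baccacbbdb  b
   14  cacbbdbcabcaccbdbcddb$bac  c
   15  caccbdbcddb$baccacbbdbcab  b
   16  cbbdbcabcaccbdbcddb$bacca  a
   17  cbdbcddb$baccacbbdbcabcac  c
   18  ccacbbdbcabcaccbdbcddb$ba  a
   19  ccbdbcddb$baccacbbdbcabca  a
   20  cddb$baccacbbdbcabcaccbdb  b
   21  db$baccacbbdbcabcaccbdbcd  d
   22  dbcabcaccbdbcddb$baccacbb  b
   23  dbcddb$baccacbbdbcabcaccb  b
   24  ddb$baccacbbdbcabcaccbdbc  c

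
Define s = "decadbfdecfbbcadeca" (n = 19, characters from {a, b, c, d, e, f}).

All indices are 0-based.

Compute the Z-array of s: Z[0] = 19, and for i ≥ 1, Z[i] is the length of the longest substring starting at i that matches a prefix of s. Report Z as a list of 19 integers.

[19, 0, 0, 0, 1, 0, 0, 3, 0, 0, 0, 0, 0, 0, 0, 4, 0, 0, 0]

Z[0]=19
i=1: i≥r, start 0; Z[1]=0
i=2: i≥r, start 0; Z[2]=0
i=3: i≥r, start 0; Z[3]=0
i=4: i≥r, start 0; Z[4]=1 grow→box=[4,5)
i=5: i≥r, start 0; Z[5]=0
i=6: i≥r, start 0; Z[6]=0
i=7: i≥r, start 0; Z[7]=3 grow→box=[7,10)
i=8: min(r-i=2, Z[1]=0)=0; Z[8]=0
i=9: min(r-i=1, Z[2]=0)=0; Z[9]=0
i=10: i≥r, start 0; Z[10]=0
i=11: i≥r, start 0; Z[11]=0
i=12: i≥r, start 0; Z[12]=0
i=13: i≥r, start 0; Z[13]=0
i=14: i≥r, start 0; Z[14]=0
i=15: i≥r, start 0; Z[15]=4 grow→box=[15,19)
i=16: min(r-i=3, Z[1]=0)=0; Z[16]=0
i=17: min(r-i=2, Z[2]=0)=0; Z[17]=0
i=18: min(r-i=1, Z[3]=0)=0; Z[18]=0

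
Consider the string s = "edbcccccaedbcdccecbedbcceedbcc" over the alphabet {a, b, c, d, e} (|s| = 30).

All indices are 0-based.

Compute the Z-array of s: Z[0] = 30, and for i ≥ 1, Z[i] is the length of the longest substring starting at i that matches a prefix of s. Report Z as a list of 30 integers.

[30, 0, 0, 0, 0, 0, 0, 0, 0, 4, 0, 0, 0, 0, 0, 0, 1, 0, 0, 5, 0, 0, 0, 0, 1, 5, 0, 0, 0, 0]

Z[0]=30
i=1: outside box; Z[1]=0
i=2: outside box; Z[2]=0
i=3: outside box; Z[3]=0
i=4: outside box; Z[4]=0
i=5: outside box; Z[5]=0
i=6: outside box; Z[6]=0
i=7: outside box; Z[7]=0
i=8: outside box; Z[8]=0
i=9: outside box; Z[9]=4 scan→box=[9,13)
i=10: min(r-i=3, Z[1]=0)=0; Z[10]=0
i=11: min(r-i=2, Z[2]=0)=0; Z[11]=0
i=12: min(r-i=1, Z[3]=0)=0; Z[12]=0
i=13: outside box; Z[13]=0
i=14: outside box; Z[14]=0
i=15: outside box; Z[15]=0
i=16: outside box; Z[16]=1 scan→box=[16,17)
i=17: outside box; Z[17]=0
i=18: outside box; Z[18]=0
i=19: outside box; Z[19]=5 scan→box=[19,24)
i=20: min(r-i=4, Z[1]=0)=0; Z[20]=0
i=21: min(r-i=3, Z[2]=0)=0; Z[21]=0
i=22: min(r-i=2, Z[3]=0)=0; Z[22]=0
i=23: min(r-i=1, Z[4]=0)=0; Z[23]=0
i=24: outside box; Z[24]=1 scan→box=[24,25)
i=25: outside box; Z[25]=5 scan→box=[25,30)
i=26: min(r-i=4, Z[1]=0)=0; Z[26]=0
i=27: min(r-i=3, Z[2]=0)=0; Z[27]=0
i=28: min(r-i=2, Z[3]=0)=0; Z[28]=0
i=29: min(r-i=1, Z[4]=0)=0; Z[29]=0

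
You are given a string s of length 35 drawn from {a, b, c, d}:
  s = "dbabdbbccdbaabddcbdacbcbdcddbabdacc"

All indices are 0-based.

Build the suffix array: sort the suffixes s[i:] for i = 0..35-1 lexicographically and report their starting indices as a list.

[11, 29, 2, 12, 19, 32, 10, 28, 1, 5, 21, 6, 17, 30, 3, 23, 13, 34, 20, 16, 22, 33, 7, 8, 25, 18, 31, 9, 27, 0, 4, 15, 24, 26, 14]

rank | idx | suffix
   0 |  11 | aabddcbdacbcbdcddbabdacc
   1 |  29 | abdacc
   2 |   2 | abdbbccdbaabddcbdacbcbdcddbabdacc
   3 |  12 | abddcbdacbcbdcddbabdacc
   4 |  19 | acbcbdcddbabdacc
   5 |  32 | acc
   6 |  10 | baabddcbdacbcbdcddbabdacc
   7 |  28 | babdacc
   8 |   1 | babdbbccdbaabddcbdacbcbdcddbabdacc
   9 |   5 | bbccdbaabddcbdacbcbdcddbabdacc
  10 |  21 | bcbdcddbabdacc
  11 |   6 | bccdbaabddcbdacbcbdcddbabdacc
  12 |  17 | bdacbcbdcddbabdacc
  13 |  30 | bdacc
  14 |   3 | bdbbccdbaabddcbdacbcbdcddbabdacc
  15 |  23 | bdcddbabdacc
  16 |  13 | bddcbdacbcbdcddbabdacc
  17 |  34 | c
  18 |  20 | cbcbdcddbabdacc
  19 |  16 | cbdacbcbdcddbabdacc
  20 |  22 | cbdcddbabdacc
  21 |  33 | cc
  22 |   7 | ccdbaabddcbdacbcbdcddbabdacc
  23 |   8 | cdbaabddcbdacbcbdcddbabdacc
  24 |  25 | cddbabdacc
  25 |  18 | dacbcbdcddbabdacc
  26 |  31 | dacc
  27 |   9 | dbaabddcbdacbcbdcddbabdacc
  28 |  27 | dbabdacc
  29 |   0 | dbabdbbccdbaabddcbdacbcbdcddbabdacc
  30 |   4 | dbbccdbaabddcbdacbcbdcddbabdacc
  31 |  15 | dcbdacbcbdcddbabdacc
  32 |  24 | dcddbabdacc
  33 |  26 | ddbabdacc
  34 |  14 | ddcbdacbcbdcddbabdacc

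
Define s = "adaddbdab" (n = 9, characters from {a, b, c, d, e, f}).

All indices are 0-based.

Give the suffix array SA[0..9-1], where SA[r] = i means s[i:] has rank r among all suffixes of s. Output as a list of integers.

sorted suffixes:
  #0 SA[0]=7  'ab'
  #1 SA[1]=0  'adaddbdab'
  #2 SA[2]=2  'addbdab'
  #3 SA[3]=8  'b'
  #4 SA[4]=5  'bdab'
  #5 SA[5]=6  'dab'
  #6 SA[6]=1  'daddbdab'
  #7 SA[7]=4  'dbdab'
  #8 SA[8]=3  'ddbdab'

[7, 0, 2, 8, 5, 6, 1, 4, 3]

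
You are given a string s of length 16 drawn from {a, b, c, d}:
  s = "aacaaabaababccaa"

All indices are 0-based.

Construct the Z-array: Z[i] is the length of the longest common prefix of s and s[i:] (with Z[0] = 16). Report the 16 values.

Z[0]=16
i=1: outside box; Z[1]=1 extend→box=[1,2)
i=2: outside box; Z[2]=0
i=3: outside box; Z[3]=2 extend→box=[3,5)
i=4: min(r-i=1, Z[1]=1)=1; Z[4]=2 extend→box=[4,6)
i=5: min(r-i=1, Z[1]=1)=1; Z[5]=1
i=6: outside box; Z[6]=0
i=7: outside box; Z[7]=2 extend→box=[7,9)
i=8: min(r-i=1, Z[1]=1)=1; Z[8]=1
i=9: outside box; Z[9]=0
i=10: outside box; Z[10]=1 extend→box=[10,11)
i=11: outside box; Z[11]=0
i=12: outside box; Z[12]=0
i=13: outside box; Z[13]=0
i=14: outside box; Z[14]=2 extend→box=[14,16)
i=15: min(r-i=1, Z[1]=1)=1; Z[15]=1

[16, 1, 0, 2, 2, 1, 0, 2, 1, 0, 1, 0, 0, 0, 2, 1]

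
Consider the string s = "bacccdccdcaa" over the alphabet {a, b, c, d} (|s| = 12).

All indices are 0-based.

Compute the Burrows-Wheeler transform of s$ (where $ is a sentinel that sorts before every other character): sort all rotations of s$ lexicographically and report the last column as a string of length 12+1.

aacb$dadccccc

rank  rotation       last
    0  $bacccdccdcaa  a
    1  a$bacccdccdca  a
    2  aa$bacccdccdc  c
    3  acccdccdcaa$b  b
    4  bacccdccdcaa$  $
    5  caa$bacccdccd  d
    6  cccdccdcaa$ba  a
    7  ccdcaa$bacccd  d
    8  ccdccdcaa$bac  c
    9  cdcaa$bacccdc  c
   10  cdccdcaa$bacc  c
   11  dcaa$bacccdcc  c
   12  dccdcaa$baccc  c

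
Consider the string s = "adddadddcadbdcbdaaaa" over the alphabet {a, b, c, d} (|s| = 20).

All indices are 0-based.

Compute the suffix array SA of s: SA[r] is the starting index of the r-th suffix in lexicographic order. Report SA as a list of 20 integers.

[19, 18, 17, 16, 9, 0, 4, 14, 11, 8, 13, 15, 3, 10, 7, 12, 2, 6, 1, 5]

sorted suffixes:
  #0 SA[0]=19  'a'
  #1 SA[1]=18  'aa'
  #2 SA[2]=17  'aaa'
  #3 SA[3]=16  'aaaa'
  #4 SA[4]=9  'adbdcbdaaaa'
  #5 SA[5]=0  'adddadddcadbdcbdaaaa'
  #6 SA[6]=4  'adddcadbdcbdaaaa'
  #7 SA[7]=14  'bdaaaa'
  #8 SA[8]=11  'bdcbdaaaa'
  #9 SA[9]=8  'cadbdcbdaaaa'
  #10 SA[10]=13  'cbdaaaa'
  #11 SA[11]=15  'daaaa'
  #12 SA[12]=3  'dadddcadbdcbdaaaa'
  #13 SA[13]=10  'dbdcbdaaaa'
  #14 SA[14]=7  'dcadbdcbdaaaa'
  #15 SA[15]=12  'dcbdaaaa'
  #16 SA[16]=2  'ddadddcadbdcbdaaaa'
  #17 SA[17]=6  'ddcadbdcbdaaaa'
  #18 SA[18]=1  'dddadddcadbdcbdaaaa'
  #19 SA[19]=5  'dddcadbdcbdaaaa'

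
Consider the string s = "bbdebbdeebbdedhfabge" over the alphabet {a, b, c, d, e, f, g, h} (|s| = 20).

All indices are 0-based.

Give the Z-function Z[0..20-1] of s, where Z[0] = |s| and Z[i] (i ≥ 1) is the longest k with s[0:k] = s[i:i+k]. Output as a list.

Z[0]=20
i=1: outside box; Z[1]=1 scan→box=[1,2)
i=2: outside box; Z[2]=0
i=3: outside box; Z[3]=0
i=4: outside box; Z[4]=4 scan→box=[4,8)
i=5: min(r-i=3, Z[1]=1)=1; Z[5]=1
i=6: min(r-i=2, Z[2]=0)=0; Z[6]=0
i=7: min(r-i=1, Z[3]=0)=0; Z[7]=0
i=8: outside box; Z[8]=0
i=9: outside box; Z[9]=4 scan→box=[9,13)
i=10: min(r-i=3, Z[1]=1)=1; Z[10]=1
i=11: min(r-i=2, Z[2]=0)=0; Z[11]=0
i=12: min(r-i=1, Z[3]=0)=0; Z[12]=0
i=13: outside box; Z[13]=0
i=14: outside box; Z[14]=0
i=15: outside box; Z[15]=0
i=16: outside box; Z[16]=0
i=17: outside box; Z[17]=1 scan→box=[17,18)
i=18: outside box; Z[18]=0
i=19: outside box; Z[19]=0

[20, 1, 0, 0, 4, 1, 0, 0, 0, 4, 1, 0, 0, 0, 0, 0, 0, 1, 0, 0]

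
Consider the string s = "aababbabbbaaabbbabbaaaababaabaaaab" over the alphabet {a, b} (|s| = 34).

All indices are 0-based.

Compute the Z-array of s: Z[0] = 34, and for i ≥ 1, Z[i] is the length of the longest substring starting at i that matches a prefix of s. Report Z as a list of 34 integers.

[34, 1, 0, 1, 0, 0, 1, 0, 0, 0, 2, 3, 1, 0, 0, 0, 1, 0, 0, 2, 2, 5, 1, 0, 1, 0, 4, 1, 0, 2, 2, 3, 1, 0]

Z[0]=34
i=1: outside box; Z[1]=1 extend→box=[1,2)
i=2: outside box; Z[2]=0
i=3: outside box; Z[3]=1 extend→box=[3,4)
i=4: outside box; Z[4]=0
i=5: outside box; Z[5]=0
i=6: outside box; Z[6]=1 extend→box=[6,7)
i=7: outside box; Z[7]=0
i=8: outside box; Z[8]=0
i=9: outside box; Z[9]=0
i=10: outside box; Z[10]=2 extend→box=[10,12)
i=11: min(r-i=1, Z[1]=1)=1; Z[11]=3 extend→box=[11,14)
i=12: min(r-i=2, Z[1]=1)=1; Z[12]=1
i=13: min(r-i=1, Z[2]=0)=0; Z[13]=0
i=14: outside box; Z[14]=0
i=15: outside box; Z[15]=0
i=16: outside box; Z[16]=1 extend→box=[16,17)
i=17: outside box; Z[17]=0
i=18: outside box; Z[18]=0
i=19: outside box; Z[19]=2 extend→box=[19,21)
i=20: min(r-i=1, Z[1]=1)=1; Z[20]=2 extend→box=[20,22)
i=21: min(r-i=1, Z[1]=1)=1; Z[21]=5 extend→box=[21,26)
i=22: min(r-i=4, Z[1]=1)=1; Z[22]=1
i=23: min(r-i=3, Z[2]=0)=0; Z[23]=0
i=24: min(r-i=2, Z[3]=1)=1; Z[24]=1
i=25: min(r-i=1, Z[4]=0)=0; Z[25]=0
i=26: outside box; Z[26]=4 extend→box=[26,30)
i=27: min(r-i=3, Z[1]=1)=1; Z[27]=1
i=28: min(r-i=2, Z[2]=0)=0; Z[28]=0
i=29: min(r-i=1, Z[3]=1)=1; Z[29]=2 extend→box=[29,31)
i=30: min(r-i=1, Z[1]=1)=1; Z[30]=2 extend→box=[30,32)
i=31: min(r-i=1, Z[1]=1)=1; Z[31]=3 extend→box=[31,34)
i=32: min(r-i=2, Z[1]=1)=1; Z[32]=1
i=33: min(r-i=1, Z[2]=0)=0; Z[33]=0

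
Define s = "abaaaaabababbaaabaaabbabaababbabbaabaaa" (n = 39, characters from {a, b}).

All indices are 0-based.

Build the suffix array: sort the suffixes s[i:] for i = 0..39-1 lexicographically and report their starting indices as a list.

[38, 37, 36, 2, 3, 13, 4, 17, 33, 14, 5, 24, 18, 34, 0, 15, 22, 6, 8, 25, 10, 30, 19, 27, 35, 1, 12, 16, 32, 23, 21, 7, 9, 29, 26, 11, 31, 20, 28]

rank→(start, suffix):
  0 → (38, 'a')
  1 → (37, 'aa')
  2 → (36, 'aaa')
  3 → (2, 'aaaaabababbaaabaaabbabaababbabbaabaaa')
  4 → (3, 'aaaabababbaaabaaabbabaababbabbaabaaa')
  5 → (13, 'aaabaaabbabaababbabbaabaaa')
  6 → (4, 'aaabababbaaabaaabbabaababbabbaabaaa')
  7 → (17, 'aaabbabaababbabbaabaaa')
  8 → (33, 'aabaaa')
  9 → (14, 'aabaaabbabaababbabbaabaaa')
  10 → (5, 'aabababbaaabaaabbabaababbabbaabaaa')
  11 → (24, 'aababbabbaabaaa')
  12 → (18, 'aabbabaababbabbaabaaa')
  13 → (34, 'abaaa')
  14 → (0, 'abaaaaabababbaaabaaabbabaababbabbaabaaa')
  15 → (15, 'abaaabbabaababbabbaabaaa')
  16 → (22, 'abaababbabbaabaaa')
  17 → (6, 'abababbaaabaaabbabaababbabbaabaaa')
  18 → (8, 'ababbaaabaaabbabaababbabbaabaaa')
  19 → (25, 'ababbabbaabaaa')
  20 → (10, 'abbaaabaaabbabaababbabbaabaaa')
  21 → (30, 'abbaabaaa')
  22 → (19, 'abbabaababbabbaabaaa')
  23 → (27, 'abbabbaabaaa')
  24 → (35, 'baaa')
  25 → (1, 'baaaaabababbaaabaaabbabaababbabbaabaaa')
  26 → (12, 'baaabaaabbabaababbabbaabaaa')
  27 → (16, 'baaabbabaababbabbaabaaa')
  28 → (32, 'baabaaa')
  29 → (23, 'baababbabbaabaaa')
  30 → (21, 'babaababbabbaabaaa')
  31 → (7, 'bababbaaabaaabbabaababbabbaabaaa')
  32 → (9, 'babbaaabaaabbabaababbabbaabaaa')
  33 → (29, 'babbaabaaa')
  34 → (26, 'babbabbaabaaa')
  35 → (11, 'bbaaabaaabbabaababbabbaabaaa')
  36 → (31, 'bbaabaaa')
  37 → (20, 'bbabaababbabbaabaaa')
  38 → (28, 'bbabbaabaaa')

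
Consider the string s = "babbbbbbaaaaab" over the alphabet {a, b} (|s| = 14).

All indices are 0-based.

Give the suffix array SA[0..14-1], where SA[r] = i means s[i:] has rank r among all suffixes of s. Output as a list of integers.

rank→(start, suffix):
  0 → (8, 'aaaaab')
  1 → (9, 'aaaab')
  2 → (10, 'aaab')
  3 → (11, 'aab')
  4 → (12, 'ab')
  5 → (1, 'abbbbbbaaaaab')
  6 → (13, 'b')
  7 → (7, 'baaaaab')
  8 → (0, 'babbbbbbaaaaab')
  9 → (6, 'bbaaaaab')
  10 → (5, 'bbbaaaaab')
  11 → (4, 'bbbbaaaaab')
  12 → (3, 'bbbbbaaaaab')
  13 → (2, 'bbbbbbaaaaab')

[8, 9, 10, 11, 12, 1, 13, 7, 0, 6, 5, 4, 3, 2]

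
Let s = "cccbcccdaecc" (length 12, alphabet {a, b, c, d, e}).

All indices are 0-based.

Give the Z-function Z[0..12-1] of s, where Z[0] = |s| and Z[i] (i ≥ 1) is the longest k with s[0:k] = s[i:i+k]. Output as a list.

Z[0]=12
i=1: fresh scan; Z[1]=2 grow→box=[1,3)
i=2: min(r-i=1, Z[1]=2)=1; Z[2]=1
i=3: fresh scan; Z[3]=0
i=4: fresh scan; Z[4]=3 grow→box=[4,7)
i=5: min(r-i=2, Z[1]=2)=2; Z[5]=2
i=6: min(r-i=1, Z[2]=1)=1; Z[6]=1
i=7: fresh scan; Z[7]=0
i=8: fresh scan; Z[8]=0
i=9: fresh scan; Z[9]=0
i=10: fresh scan; Z[10]=2 grow→box=[10,12)
i=11: min(r-i=1, Z[1]=2)=1; Z[11]=1

[12, 2, 1, 0, 3, 2, 1, 0, 0, 0, 2, 1]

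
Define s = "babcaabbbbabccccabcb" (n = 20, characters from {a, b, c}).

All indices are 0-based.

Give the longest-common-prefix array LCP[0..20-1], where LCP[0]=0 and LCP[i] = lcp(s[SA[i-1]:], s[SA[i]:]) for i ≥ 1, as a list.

sorted suffixes:
  #0 SA[0]=4  'aabbbbabccccabcb'
  #1 SA[1]=5  'abbbbabccccabcb'
  #2 SA[2]=1  'abcaabbbbabccccabcb'
  #3 SA[3]=16  'abcb'
  #4 SA[4]=10  'abccccabcb'
  #5 SA[5]=19  'b'
  #6 SA[6]=0  'babcaabbbbabccccabcb'
  #7 SA[7]=9  'babccccabcb'
  #8 SA[8]=8  'bbabccccabcb'
  #9 SA[9]=7  'bbbabccccabcb'
  #10 SA[10]=6  'bbbbabccccabcb'
  #11 SA[11]=2  'bcaabbbbabccccabcb'
  #12 SA[12]=17  'bcb'
  #13 SA[13]=11  'bccccabcb'
  #14 SA[14]=3  'caabbbbabccccabcb'
  #15 SA[15]=15  'cabcb'
  #16 SA[16]=18  'cb'
  #17 SA[17]=14  'ccabcb'
  #18 SA[18]=13  'cccabcb'
  #19 SA[19]=12  'ccccabcb'

SA = [4, 5, 1, 16, 10, 19, 0, 9, 8, 7, 6, 2, 17, 11, 3, 15, 18, 14, 13, 12]
i: (SA[i-1],SA[i]) lcp shared
  1: (4,5) 1 'a'
  2: (5,1) 2 'ab'
  3: (1,16) 3 'abc'
  4: (16,10) 3 'abc'
  5: (10,19) 0 ''
  6: (19,0) 1 'b'
  7: (0,9) 4 'babc'
  8: (9,8) 1 'b'
  9: (8,7) 2 'bb'
  10: (7,6) 3 'bbb'
  11: (6,2) 1 'b'
  12: (2,17) 2 'bc'
  13: (17,11) 2 'bc'
  14: (11,3) 0 ''
  15: (3,15) 2 'ca'
  16: (15,18) 1 'c'
  17: (18,14) 1 'c'
  18: (14,13) 2 'cc'
  19: (13,12) 3 'ccc'

[0, 1, 2, 3, 3, 0, 1, 4, 1, 2, 3, 1, 2, 2, 0, 2, 1, 1, 2, 3]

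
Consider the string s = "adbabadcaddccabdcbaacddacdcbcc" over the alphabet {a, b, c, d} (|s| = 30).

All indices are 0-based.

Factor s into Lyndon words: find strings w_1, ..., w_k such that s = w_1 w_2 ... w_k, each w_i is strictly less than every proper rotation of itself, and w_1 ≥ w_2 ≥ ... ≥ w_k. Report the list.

emit factor 1: 'adb' (i=0, period=3)
emit factor 2: 'abadcaddccabdcb' (i=3, period=15)
emit factor 3: 'aacddacdcbcc' (i=18, period=12)

["adb", "abadcaddccabdcb", "aacddacdcbcc"]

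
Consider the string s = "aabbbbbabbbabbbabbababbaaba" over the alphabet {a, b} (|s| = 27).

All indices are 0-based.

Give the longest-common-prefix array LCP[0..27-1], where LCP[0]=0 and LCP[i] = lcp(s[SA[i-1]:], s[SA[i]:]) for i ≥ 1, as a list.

[0, 1, 3, 1, 3, 2, 4, 3, 7, 4, 0, 2, 2, 3, 5, 4, 8, 1, 3, 4, 5, 9, 2, 6, 10, 3, 4]

rank | idx | suffix
   0 |  26 | a
   1 |  23 | aaba
   2 |   0 | aabbbbbabbbabbbabbababbaaba
   3 |  24 | aba
   4 |  18 | ababbaaba
   5 |  20 | abbaaba
   6 |  15 | abbababbaaba
   7 |  11 | abbbabbababbaaba
   8 |   7 | abbbabbbabbababbaaba
   9 |   1 | abbbbbabbbabbbabbababbaaba
  10 |  25 | ba
  11 |  22 | baaba
  12 |  17 | bababbaaba
  13 |  19 | babbaaba
  14 |  14 | babbababbaaba
  15 |  10 | babbbabbababbaaba
  16 |   6 | babbbabbbabbababbaaba
  17 |  21 | bbaaba
  18 |  16 | bbababbaaba
  19 |  13 | bbabbababbaaba
  20 |   9 | bbabbbabbababbaaba
  21 |   5 | bbabbbabbbabbababbaaba
  22 |  12 | bbbabbababbaaba
  23 |   8 | bbbabbbabbababbaaba
  24 |   4 | bbbabbbabbbabbababbaaba
  25 |   3 | bbbbabbbabbbabbababbaaba
  26 |   2 | bbbbbabbbabbbabbababbaaba

SA = [26, 23, 0, 24, 18, 20, 15, 11, 7, 1, 25, 22, 17, 19, 14, 10, 6, 21, 16, 13, 9, 5, 12, 8, 4, 3, 2]
i: (SA[i-1],SA[i]) lcp shared
  1: (26,23) 1 'a'
  2: (23,0) 3 'aab'
  3: (0,24) 1 'a'
  4: (24,18) 3 'aba'
  5: (18,20) 2 'ab'
  6: (20,15) 4 'abba'
  7: (15,11) 3 'abb'
  8: (11,7) 7 'abbbabb'
  9: (7,1) 4 'abbb'
  10: (1,25) 0 ''
  11: (25,22) 2 'ba'
  12: (22,17) 2 'ba'
  13: (17,19) 3 'bab'
  14: (19,14) 5 'babba'
  15: (14,10) 4 'babb'
  16: (10,6) 8 'babbbabb'
  17: (6,21) 1 'b'
  18: (21,16) 3 'bba'
  19: (16,13) 4 'bbab'
  20: (13,9) 5 'bbabb'
  21: (9,5) 9 'bbabbbabb'
  22: (5,12) 2 'bb'
  23: (12,8) 6 'bbbabb'
  24: (8,4) 10 'bbbabbbabb'
  25: (4,3) 3 'bbb'
  26: (3,2) 4 'bbbb'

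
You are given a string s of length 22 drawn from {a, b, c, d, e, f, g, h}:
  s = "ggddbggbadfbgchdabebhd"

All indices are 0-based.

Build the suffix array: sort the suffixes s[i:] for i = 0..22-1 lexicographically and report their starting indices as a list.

rank | idx | suffix
   0 |  16 | abebhd
   1 |   8 | adfbgchdabebhd
   2 |   7 | badfbgchdabebhd
   3 |  17 | bebhd
   4 |  11 | bgchdabebhd
   5 |   4 | bggbadfbgchdabebhd
   6 |  19 | bhd
   7 |  13 | chdabebhd
   8 |  21 | d
   9 |  15 | dabebhd
  10 |   3 | dbggbadfbgchdabebhd
  11 |   2 | ddbggbadfbgchdabebhd
  12 |   9 | dfbgchdabebhd
  13 |  18 | ebhd
  14 |  10 | fbgchdabebhd
  15 |   6 | gbadfbgchdabebhd
  16 |  12 | gchdabebhd
  17 |   1 | gddbggbadfbgchdabebhd
  18 |   5 | ggbadfbgchdabebhd
  19 |   0 | ggddbggbadfbgchdabebhd
  20 |  20 | hd
  21 |  14 | hdabebhd

[16, 8, 7, 17, 11, 4, 19, 13, 21, 15, 3, 2, 9, 18, 10, 6, 12, 1, 5, 0, 20, 14]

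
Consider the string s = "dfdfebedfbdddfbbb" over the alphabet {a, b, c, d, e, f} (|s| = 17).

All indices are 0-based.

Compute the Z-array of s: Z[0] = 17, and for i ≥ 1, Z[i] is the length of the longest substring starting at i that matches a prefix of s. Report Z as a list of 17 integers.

Z[0]=17
i=1: fresh scan; Z[1]=0
i=2: fresh scan; Z[2]=2 extend→box=[2,4)
i=3: min(r-i=1, Z[1]=0)=0; Z[3]=0
i=4: fresh scan; Z[4]=0
i=5: fresh scan; Z[5]=0
i=6: fresh scan; Z[6]=0
i=7: fresh scan; Z[7]=2 extend→box=[7,9)
i=8: min(r-i=1, Z[1]=0)=0; Z[8]=0
i=9: fresh scan; Z[9]=0
i=10: fresh scan; Z[10]=1 extend→box=[10,11)
i=11: fresh scan; Z[11]=1 extend→box=[11,12)
i=12: fresh scan; Z[12]=2 extend→box=[12,14)
i=13: min(r-i=1, Z[1]=0)=0; Z[13]=0
i=14: fresh scan; Z[14]=0
i=15: fresh scan; Z[15]=0
i=16: fresh scan; Z[16]=0

[17, 0, 2, 0, 0, 0, 0, 2, 0, 0, 1, 1, 2, 0, 0, 0, 0]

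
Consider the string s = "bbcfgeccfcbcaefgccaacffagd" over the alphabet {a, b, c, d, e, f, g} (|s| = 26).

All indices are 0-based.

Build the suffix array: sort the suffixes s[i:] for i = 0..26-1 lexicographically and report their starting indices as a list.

[18, 19, 12, 23, 0, 10, 1, 17, 11, 9, 16, 6, 7, 20, 2, 25, 5, 13, 22, 8, 21, 14, 3, 15, 24, 4]

rank | idx | suffix
   0 |  18 | aacffagd
   1 |  19 | acffagd
   2 |  12 | aefgccaacffagd
   3 |  23 | agd
   4 |   0 | bbcfgeccfcbcaefgccaacffagd
   5 |  10 | bcaefgccaacffagd
   6 |   1 | bcfgeccfcbcaefgccaacffagd
   7 |  17 | caacffagd
   8 |  11 | caefgccaacffagd
   9 |   9 | cbcaefgccaacffagd
  10 |  16 | ccaacffagd
  11 |   6 | ccfcbcaefgccaacffagd
  12 |   7 | cfcbcaefgccaacffagd
  13 |  20 | cffagd
  14 |   2 | cfgeccfcbcaefgccaacffagd
  15 |  25 | d
  16 |   5 | eccfcbcaefgccaacffagd
  17 |  13 | efgccaacffagd
  18 |  22 | fagd
  19 |   8 | fcbcaefgccaacffagd
  20 |  21 | ffagd
  21 |  14 | fgccaacffagd
  22 |   3 | fgeccfcbcaefgccaacffagd
  23 |  15 | gccaacffagd
  24 |  24 | gd
  25 |   4 | geccfcbcaefgccaacffagd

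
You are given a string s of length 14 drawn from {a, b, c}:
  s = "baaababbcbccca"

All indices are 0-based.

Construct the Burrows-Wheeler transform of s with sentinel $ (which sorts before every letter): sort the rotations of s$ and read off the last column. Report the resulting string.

rank  rotation         last
    0  $baaababbcbccca  a
    1  a$baaababbcbccc  c
    2  aaababbcbccca$b  b
    3  aababbcbccca$ba  a
    4  ababbcbccca$baa  a
    5  abbcbccca$baaab  b
    6  baaababbcbccca$  $
    7  babbcbccca$baaa  a
    8  bbcbccca$baaaba  a
    9  bcbccca$baaabab  b
   10  bccca$baaababbc  c
   11  ca$baaababbcbcc  c
   12  cbccca$baaababb  b
   13  cca$baaababbcbc  c
   14  ccca$baaababbcb  b

acbaab$aabccbcb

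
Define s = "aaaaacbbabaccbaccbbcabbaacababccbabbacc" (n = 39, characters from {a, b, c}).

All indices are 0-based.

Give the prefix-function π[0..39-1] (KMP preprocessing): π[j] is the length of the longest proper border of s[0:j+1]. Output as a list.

π[0] = 0
j=1 s[j]='a': π[1]=1 (border 'a')
j=2 s[j]='a': π[2]=2 (border 'aa')
j=3 s[j]='a': π[3]=3 (border 'aaa')
j=4 s[j]='a': π[4]=4 (border 'aaaa')
j=5 s[j]='c': k: 4→3→2→1→0; π[5]=0 (border '')
j=6 s[j]='b': π[6]=0 (border '')
j=7 s[j]='b': π[7]=0 (border '')
j=8 s[j]='a': π[8]=1 (border 'a')
j=9 s[j]='b': k: 1→0; π[9]=0 (border '')
j=10 s[j]='a': π[10]=1 (border 'a')
j=11 s[j]='c': k: 1→0; π[11]=0 (border '')
j=12 s[j]='c': π[12]=0 (border '')
j=13 s[j]='b': π[13]=0 (border '')
j=14 s[j]='a': π[14]=1 (border 'a')
j=15 s[j]='c': k: 1→0; π[15]=0 (border '')
j=16 s[j]='c': π[16]=0 (border '')
j=17 s[j]='b': π[17]=0 (border '')
j=18 s[j]='b': π[18]=0 (border '')
j=19 s[j]='c': π[19]=0 (border '')
j=20 s[j]='a': π[20]=1 (border 'a')
j=21 s[j]='b': k: 1→0; π[21]=0 (border '')
j=22 s[j]='b': π[22]=0 (border '')
j=23 s[j]='a': π[23]=1 (border 'a')
j=24 s[j]='a': π[24]=2 (border 'aa')
j=25 s[j]='c': k: 2→1→0; π[25]=0 (border '')
j=26 s[j]='a': π[26]=1 (border 'a')
j=27 s[j]='b': k: 1→0; π[27]=0 (border '')
j=28 s[j]='a': π[28]=1 (border 'a')
j=29 s[j]='b': k: 1→0; π[29]=0 (border '')
j=30 s[j]='c': π[30]=0 (border '')
j=31 s[j]='c': π[31]=0 (border '')
j=32 s[j]='b': π[32]=0 (border '')
j=33 s[j]='a': π[33]=1 (border 'a')
j=34 s[j]='b': k: 1→0; π[34]=0 (border '')
j=35 s[j]='b': π[35]=0 (border '')
j=36 s[j]='a': π[36]=1 (border 'a')
j=37 s[j]='c': k: 1→0; π[37]=0 (border '')
j=38 s[j]='c': π[38]=0 (border '')

[0, 1, 2, 3, 4, 0, 0, 0, 1, 0, 1, 0, 0, 0, 1, 0, 0, 0, 0, 0, 1, 0, 0, 1, 2, 0, 1, 0, 1, 0, 0, 0, 0, 1, 0, 0, 1, 0, 0]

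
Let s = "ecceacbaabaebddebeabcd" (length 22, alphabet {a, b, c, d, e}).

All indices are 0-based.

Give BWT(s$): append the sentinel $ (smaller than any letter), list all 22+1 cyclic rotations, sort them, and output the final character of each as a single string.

rank  rotation                 last
    0  $ecceacbaabaebddebeabcd  d
    1  aabaebddebeabcd$ecceacb  b
    2  abaebddebeabcd$ecceacba  a
    3  abcd$ecceacbaabaebddebe  e
    4  acbaabaebddebeabcd$ecce  e
    5  aebddebeabcd$ecceacbaab  b
    6  baabaebddebeabcd$ecceac  c
    7  baebddebeabcd$ecceacbaa  a
    8  bcd$ecceacbaabaebddebea  a
    9  bddebeabcd$ecceacbaabae  e
   10  beabcd$ecceacbaabaebdde  e
   11  cbaabaebddebeabcd$eccea  a
   12  cceacbaabaebddebeabcd$e  e
   13  cd$ecceacbaabaebddebeab  b
   14  ceacbaabaebddebeabcd$ec  c
   15  d$ecceacbaabaebddebeabc  c
   16  ddebeabcd$ecceacbaabaeb  b
   17  debeabcd$ecceacbaabaebd  d
   18  eabcd$ecceacbaabaebddeb  b
   19  eacbaabaebddebeabcd$ecc  c
   20  ebddebeabcd$ecceacbaaba  a
   21  ebeabcd$ecceacbaabaebdd  d
   22  ecceacbaabaebddebeabcd$  $

dbaeebcaaeeaebccbdbcad$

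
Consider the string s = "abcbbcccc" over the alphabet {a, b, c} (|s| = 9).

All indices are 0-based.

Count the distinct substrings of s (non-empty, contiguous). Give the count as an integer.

35

rank | idx | suffix
   0 |   0 | abcbbcccc
   1 |   3 | bbcccc
   2 |   1 | bcbbcccc
   3 |   4 | bcccc
   4 |   8 | c
   5 |   2 | cbbcccc
   6 |   7 | cc
   7 |   6 | ccc
   8 |   5 | cccc

SA = [0, 3, 1, 4, 8, 2, 7, 6, 5]
[i] adj suffixes → lcp
  [1] 0/3 → 0 ('')
  [2] 3/1 → 1 ('b')
  [3] 1/4 → 2 ('bc')
  [4] 4/8 → 0 ('')
  [5] 8/2 → 1 ('c')
  [6] 2/7 → 1 ('c')
  [7] 7/6 → 2 ('cc')
  [8] 6/5 → 3 ('ccc')

n(n+1)/2 = 9·10/2 = 45
Σ LCP = 0 + 0 + 1 + 2 + 0 + 1 + 1 + 2 + 3 = 10
distinct = 45 − 10 = 35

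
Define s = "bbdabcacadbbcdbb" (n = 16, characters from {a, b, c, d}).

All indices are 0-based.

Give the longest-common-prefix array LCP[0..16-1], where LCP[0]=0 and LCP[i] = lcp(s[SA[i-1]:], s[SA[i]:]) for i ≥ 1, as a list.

[0, 1, 1, 0, 1, 2, 2, 1, 2, 1, 0, 2, 1, 0, 1, 3]

sorted suffixes:
  #0 SA[0]=3  'abcacadbbcdbb'
  #1 SA[1]=6  'acadbbcdbb'
  #2 SA[2]=8  'adbbcdbb'
  #3 SA[3]=15  'b'
  #4 SA[4]=14  'bb'
  #5 SA[5]=10  'bbcdbb'
  #6 SA[6]=0  'bbdabcacadbbcdbb'
  #7 SA[7]=4  'bcacadbbcdbb'
  #8 SA[8]=11  'bcdbb'
  #9 SA[9]=1  'bdabcacadbbcdbb'
  #10 SA[10]=5  'cacadbbcdbb'
  #11 SA[11]=7  'cadbbcdbb'
  #12 SA[12]=12  'cdbb'
  #13 SA[13]=2  'dabcacadbbcdbb'
  #14 SA[14]=13  'dbb'
  #15 SA[15]=9  'dbbcdbb'

SA = [3, 6, 8, 15, 14, 10, 0, 4, 11, 1, 5, 7, 12, 2, 13, 9]
rank  pair      lcp
   1  s[3:],s[6:]  1  'a'
   2  s[6:],s[8:]  1  'a'
   3  s[8:],s[15:]  0  ''
   4  s[15:],s[14:]  1  'b'
   5  s[14:],s[10:]  2  'bb'
   6  s[10:],s[0:]  2  'bb'
   7  s[0:],s[4:]  1  'b'
   8  s[4:],s[11:]  2  'bc'
   9  s[11:],s[1:]  1  'b'
  10  s[1:],s[5:]  0  ''
  11  s[5:],s[7:]  2  'ca'
  12  s[7:],s[12:]  1  'c'
  13  s[12:],s[2:]  0  ''
  14  s[2:],s[13:]  1  'd'
  15  s[13:],s[9:]  3  'dbb'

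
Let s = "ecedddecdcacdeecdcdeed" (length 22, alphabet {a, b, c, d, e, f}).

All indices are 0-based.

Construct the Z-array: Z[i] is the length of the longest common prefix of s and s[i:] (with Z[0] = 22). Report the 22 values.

[22, 0, 1, 0, 0, 0, 2, 0, 0, 0, 0, 0, 0, 1, 2, 0, 0, 0, 0, 1, 1, 0]

Z[0]=22
i=1: fresh scan; Z[1]=0
i=2: fresh scan; Z[2]=1 grow→box=[2,3)
i=3: fresh scan; Z[3]=0
i=4: fresh scan; Z[4]=0
i=5: fresh scan; Z[5]=0
i=6: fresh scan; Z[6]=2 grow→box=[6,8)
i=7: min(r-i=1, Z[1]=0)=0; Z[7]=0
i=8: fresh scan; Z[8]=0
i=9: fresh scan; Z[9]=0
i=10: fresh scan; Z[10]=0
i=11: fresh scan; Z[11]=0
i=12: fresh scan; Z[12]=0
i=13: fresh scan; Z[13]=1 grow→box=[13,14)
i=14: fresh scan; Z[14]=2 grow→box=[14,16)
i=15: min(r-i=1, Z[1]=0)=0; Z[15]=0
i=16: fresh scan; Z[16]=0
i=17: fresh scan; Z[17]=0
i=18: fresh scan; Z[18]=0
i=19: fresh scan; Z[19]=1 grow→box=[19,20)
i=20: fresh scan; Z[20]=1 grow→box=[20,21)
i=21: fresh scan; Z[21]=0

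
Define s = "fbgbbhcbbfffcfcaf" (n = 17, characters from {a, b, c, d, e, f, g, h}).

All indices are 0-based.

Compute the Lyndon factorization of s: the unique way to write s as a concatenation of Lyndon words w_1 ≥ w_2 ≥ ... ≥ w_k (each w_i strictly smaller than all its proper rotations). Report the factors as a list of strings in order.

["f", "bg", "bbhc", "bbfffcfc", "af"]

emit factor 1: 'f' (i=0, period=1)
emit factor 2: 'bg' (i=1, period=2)
emit factor 3: 'bbhc' (i=3, period=4)
emit factor 4: 'bbfffcfc' (i=7, period=8)
emit factor 5: 'af' (i=15, period=2)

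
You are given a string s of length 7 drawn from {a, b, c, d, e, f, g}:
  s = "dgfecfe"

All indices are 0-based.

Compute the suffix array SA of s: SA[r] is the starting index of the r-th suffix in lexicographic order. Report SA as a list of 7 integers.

sorted suffixes:
  #0 SA[0]=4  'cfe'
  #1 SA[1]=0  'dgfecfe'
  #2 SA[2]=6  'e'
  #3 SA[3]=3  'ecfe'
  #4 SA[4]=5  'fe'
  #5 SA[5]=2  'fecfe'
  #6 SA[6]=1  'gfecfe'

[4, 0, 6, 3, 5, 2, 1]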